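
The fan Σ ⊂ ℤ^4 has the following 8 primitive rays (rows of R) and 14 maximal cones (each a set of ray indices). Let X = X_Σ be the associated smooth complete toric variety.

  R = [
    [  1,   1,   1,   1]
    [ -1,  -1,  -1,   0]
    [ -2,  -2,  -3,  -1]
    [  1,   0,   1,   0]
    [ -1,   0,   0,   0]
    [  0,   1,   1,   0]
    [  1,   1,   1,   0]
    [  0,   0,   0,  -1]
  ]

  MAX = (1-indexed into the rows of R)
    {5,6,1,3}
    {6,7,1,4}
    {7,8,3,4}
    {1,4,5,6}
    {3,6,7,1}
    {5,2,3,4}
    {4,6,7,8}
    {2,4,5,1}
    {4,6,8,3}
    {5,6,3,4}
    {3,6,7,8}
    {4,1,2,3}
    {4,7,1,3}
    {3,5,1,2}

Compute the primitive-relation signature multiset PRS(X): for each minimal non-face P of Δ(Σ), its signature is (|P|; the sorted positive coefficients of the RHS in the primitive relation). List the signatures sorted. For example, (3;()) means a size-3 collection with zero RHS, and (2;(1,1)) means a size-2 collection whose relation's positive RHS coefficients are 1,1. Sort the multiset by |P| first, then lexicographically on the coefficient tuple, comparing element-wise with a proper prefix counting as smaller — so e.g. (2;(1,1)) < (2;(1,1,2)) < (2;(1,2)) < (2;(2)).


9 minimal non-faces of Δ(Σ) (on 8 rays):

  • {2,7}:  v_{2} + v_{7} = 0 — sig = (2;())
  • {1,8}:  v_{1} + v_{8} = v_{7} — sig = (2;(1))
  • {2,6}:  v_{2} + v_{6} = v_{5} — sig = (2;(1))
  • {5,7}:  v_{5} + v_{7} = v_{6} — sig = (2;(1))
  • {2,8}:  v_{2} + v_{8} = v_{3} + v_{4} + v_{6} — sig = (2;(1,1,1))
  • {5,8}:  v_{5} + v_{8} = v_{3} + v_{4} + 2·v_{6} — sig = (2;(1,1,2))
  • {1,3,4,6}:  v_{1} + v_{3} + v_{4} + v_{6} = 0 — sig = (4;())
  • {1,3,4,5}:  v_{1} + v_{3} + v_{4} + v_{5} = v_{2} — sig = (4;(1))
  • {3,4,6,7}:  v_{3} + v_{4} + v_{6} + v_{7} = v_{8} — sig = (4;(1))

so the primitive-relation signature multiset is
    (2;())
    (2;(1))
    (2;(1))
    (2;(1))
    (2;(1,1,1))
    (2;(1,1,2))
    (4;())
    (4;(1))
    (4;(1))


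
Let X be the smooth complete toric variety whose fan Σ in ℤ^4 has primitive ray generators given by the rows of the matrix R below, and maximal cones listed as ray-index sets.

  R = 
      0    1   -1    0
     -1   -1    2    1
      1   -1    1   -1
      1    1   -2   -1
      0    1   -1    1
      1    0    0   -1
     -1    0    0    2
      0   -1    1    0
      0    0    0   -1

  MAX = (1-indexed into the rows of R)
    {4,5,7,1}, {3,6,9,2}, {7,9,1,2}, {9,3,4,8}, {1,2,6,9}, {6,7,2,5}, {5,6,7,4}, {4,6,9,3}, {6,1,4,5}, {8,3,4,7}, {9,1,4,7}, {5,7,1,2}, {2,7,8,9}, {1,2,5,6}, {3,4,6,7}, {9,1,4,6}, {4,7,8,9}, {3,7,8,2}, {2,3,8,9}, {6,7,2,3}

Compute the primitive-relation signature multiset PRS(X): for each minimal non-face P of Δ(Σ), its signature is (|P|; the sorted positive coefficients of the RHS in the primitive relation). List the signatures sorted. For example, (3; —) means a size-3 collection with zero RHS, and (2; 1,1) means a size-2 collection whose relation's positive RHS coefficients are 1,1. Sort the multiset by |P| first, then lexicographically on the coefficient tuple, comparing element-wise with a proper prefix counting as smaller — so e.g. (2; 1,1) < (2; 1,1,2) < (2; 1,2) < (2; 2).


10 collections generate NE(X_Σ); each relation:

  {1,8}:  v_{1} + v_{8} = 0  so sig = (2; —)
  {2,4}:  v_{2} + v_{4} = 0  so sig = (2; —)
  {1,3}:  v_{1} + v_{3} = v_{6}  so sig = (2; 1)
  {5,9}:  v_{5} + v_{9} = v_{1}  so sig = (2; 1)
  {6,8}:  v_{6} + v_{8} = v_{3}  so sig = (2; 1)
  {5,8}:  v_{5} + v_{8} = v_{6} + v_{7}  so sig = (2; 1,1)
  {3,5}:  v_{3} + v_{5} = 2·v_{6} + v_{7}  so sig = (2; 1,2)
  {6,7,9}:  v_{6} + v_{7} + v_{9} = 0  so sig = (3; —)
  {1,6,7}:  v_{1} + v_{6} + v_{7} = v_{5}  so sig = (3; 1)
  {3,7,9}:  v_{3} + v_{7} + v_{9} = v_{8}  so sig = (3; 1)

Signatures (|P|; sorted positive RHS coefficients), sorted:
    (2; —)
    (2; —)
    (2; 1)
    (2; 1)
    (2; 1)
    (2; 1,1)
    (2; 1,2)
    (3; —)
    (3; 1)
    (3; 1)


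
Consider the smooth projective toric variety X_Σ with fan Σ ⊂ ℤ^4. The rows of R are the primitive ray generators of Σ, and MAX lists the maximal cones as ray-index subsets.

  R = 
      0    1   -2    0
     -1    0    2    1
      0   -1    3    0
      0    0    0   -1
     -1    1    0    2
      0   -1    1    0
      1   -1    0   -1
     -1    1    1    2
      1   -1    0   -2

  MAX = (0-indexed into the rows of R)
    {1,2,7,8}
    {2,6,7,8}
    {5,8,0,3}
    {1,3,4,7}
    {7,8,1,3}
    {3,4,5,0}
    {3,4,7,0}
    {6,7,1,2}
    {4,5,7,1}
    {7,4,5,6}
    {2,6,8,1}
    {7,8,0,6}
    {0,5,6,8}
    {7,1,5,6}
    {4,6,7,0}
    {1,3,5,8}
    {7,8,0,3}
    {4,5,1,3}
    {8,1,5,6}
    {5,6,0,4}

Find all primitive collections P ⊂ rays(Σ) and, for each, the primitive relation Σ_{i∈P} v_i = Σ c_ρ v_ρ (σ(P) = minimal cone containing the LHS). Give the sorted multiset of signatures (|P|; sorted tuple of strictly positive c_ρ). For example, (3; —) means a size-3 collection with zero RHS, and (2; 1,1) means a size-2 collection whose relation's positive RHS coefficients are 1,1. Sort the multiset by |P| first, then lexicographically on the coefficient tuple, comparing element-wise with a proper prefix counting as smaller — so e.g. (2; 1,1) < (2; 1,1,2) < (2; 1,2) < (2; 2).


Minimal non-faces — 12 found among 9 rays, 20 max cones:

  P={4,8}:  v_{4} + v_{8} = 0  so sig = (2; —)
  P={3,6}:  v_{3} + v_{6} = v_{8}  so sig = (2; 1)
  P={0,1}:  v_{0} + v_{1} = v_{3} + v_{4}  so sig = (2; 1,1)
  P={0,2}:  v_{0} + v_{2} = v_{7} + v_{8}  so sig = (2; 1,1)
  P={2,4}:  v_{2} + v_{4} = v_{1} + v_{6} + v_{7}  so sig = (2; 1,1,1)
  P={2,3}:  v_{2} + v_{3} = v_{1} + v_{7} + 2·v_{8}  so sig = (2; 1,1,2)
  P={2,5}:  v_{2} + v_{5} = 2·v_{1} + 2·v_{6}  so sig = (2; 2,2)
  P={0,5,7}:  v_{0} + v_{5} + v_{7} = v_{4}  so sig = (3; 1)
  P={3,5,7}:  v_{3} + v_{5} + v_{7} = v_{1}  so sig = (3; 1)
  P={1,4,6}:  v_{1} + v_{4} + v_{6} = v_{5} + v_{7}  so sig = (3; 1,1)
  P={5,7,8}:  v_{5} + v_{7} + v_{8} = v_{1} + v_{6}  so sig = (3; 1,1)
  P={1,6,7,8}:  v_{1} + v_{6} + v_{7} + v_{8} = v_{2}  so sig = (4; 1)

Sorted signature multiset PRS(X):
    |P|=2: 7 collections, coeffs (), (1), (1,1), (1,1), (1,1,1), (1,1,2), (2,2)
    |P|=3: 4 collections, coeffs (1), (1), (1,1), (1,1)
    |P|=4: 1 collection, coeffs (1)


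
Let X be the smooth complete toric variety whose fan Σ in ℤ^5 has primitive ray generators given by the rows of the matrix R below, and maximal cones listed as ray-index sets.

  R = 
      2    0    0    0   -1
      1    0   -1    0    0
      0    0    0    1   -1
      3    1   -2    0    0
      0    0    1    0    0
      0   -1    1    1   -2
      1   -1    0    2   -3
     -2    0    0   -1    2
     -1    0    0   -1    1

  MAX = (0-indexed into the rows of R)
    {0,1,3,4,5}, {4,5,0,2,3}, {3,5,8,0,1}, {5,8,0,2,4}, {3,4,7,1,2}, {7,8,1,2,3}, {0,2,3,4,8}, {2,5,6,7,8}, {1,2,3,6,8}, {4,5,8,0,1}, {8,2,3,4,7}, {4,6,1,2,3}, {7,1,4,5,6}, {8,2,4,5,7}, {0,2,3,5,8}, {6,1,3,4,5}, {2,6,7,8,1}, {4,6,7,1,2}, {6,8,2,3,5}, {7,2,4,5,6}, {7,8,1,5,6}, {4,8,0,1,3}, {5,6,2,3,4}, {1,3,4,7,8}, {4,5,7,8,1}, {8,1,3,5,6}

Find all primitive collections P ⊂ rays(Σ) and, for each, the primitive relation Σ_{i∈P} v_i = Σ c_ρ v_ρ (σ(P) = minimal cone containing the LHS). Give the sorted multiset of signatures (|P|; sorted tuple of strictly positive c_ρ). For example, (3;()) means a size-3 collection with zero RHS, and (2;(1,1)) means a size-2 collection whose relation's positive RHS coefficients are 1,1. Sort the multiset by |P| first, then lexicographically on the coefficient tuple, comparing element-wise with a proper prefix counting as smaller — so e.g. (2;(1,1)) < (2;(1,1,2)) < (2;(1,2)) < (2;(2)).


The 9 primitive collections of Σ (r=9, n=5):

  • {0,7}:  v_{0} + v_{7} = v_{1} + v_{4} + v_{8}  ⇒ sig = (2;(1,1,1))
  • {0,6}:  v_{0} + v_{6} = v_{3} + 2·v_{5}  ⇒ sig = (2;(1,2))
  • {1,2,5}:  v_{1} + v_{2} + v_{5} = v_{6}  ⇒ sig = (3;(1))
  • {3,5,7}:  v_{3} + v_{5} + v_{7} = v_{1}  ⇒ sig = (3;(1))
  • {4,6,8}:  v_{4} + v_{6} + v_{8} = v_{5}  ⇒ sig = (3;(1))
  • {0,1,2}:  v_{0} + v_{1} + v_{2} = v_{3} + v_{5}  ⇒ sig = (3;(1,1))
  • {3,6,7}:  v_{3} + v_{6} + v_{7} = 2·v_{1} + v_{2}  ⇒ sig = (3;(1,2))
  • {1,2,4,8}:  v_{1} + v_{2} + v_{4} + v_{8} = 0  ⇒ sig = (4;())
  • {3,4,5,8}:  v_{3} + v_{4} + v_{5} + v_{8} = v_{0}  ⇒ sig = (4;(1))

so the primitive-relation signature multiset is
{ (2;(1,1,1)),  (2;(1,2)),  (3;(1)) ×3,  (3;(1,1)),  (3;(1,2)),  (4;()),  (4;(1)) }


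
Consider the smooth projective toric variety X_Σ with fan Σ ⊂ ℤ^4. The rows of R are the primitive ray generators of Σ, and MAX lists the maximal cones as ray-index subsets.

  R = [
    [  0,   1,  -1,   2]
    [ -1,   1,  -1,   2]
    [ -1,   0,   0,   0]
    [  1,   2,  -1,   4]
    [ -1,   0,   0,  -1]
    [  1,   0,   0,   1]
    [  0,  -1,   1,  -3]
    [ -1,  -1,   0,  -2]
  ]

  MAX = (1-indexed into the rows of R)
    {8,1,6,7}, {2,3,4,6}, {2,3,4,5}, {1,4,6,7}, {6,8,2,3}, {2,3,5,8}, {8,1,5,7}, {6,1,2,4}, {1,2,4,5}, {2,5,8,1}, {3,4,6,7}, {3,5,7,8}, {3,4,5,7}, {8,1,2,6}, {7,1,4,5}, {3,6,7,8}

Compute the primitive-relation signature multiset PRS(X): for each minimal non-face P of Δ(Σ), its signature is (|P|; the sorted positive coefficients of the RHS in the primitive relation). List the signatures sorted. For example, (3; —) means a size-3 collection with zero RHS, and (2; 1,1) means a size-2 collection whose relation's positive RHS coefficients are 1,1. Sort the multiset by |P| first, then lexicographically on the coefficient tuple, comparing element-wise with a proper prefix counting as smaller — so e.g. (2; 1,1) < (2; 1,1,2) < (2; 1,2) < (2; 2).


4 collections generate NE(X_Σ); each relation:

  {5,6}:  v_{5} + v_{6} = 0  →  sig = (2; —)
  {1,3}:  v_{1} + v_{3} = v_{2}  →  sig = (2; 1)
  {2,7}:  v_{2} + v_{7} = v_{5}  →  sig = (2; 1)
  {4,8}:  v_{4} + v_{8} = v_{1}  →  sig = (2; 1)

so the primitive-relation signature multiset is
[(2; —), (2; 1), (2; 1), (2; 1)]


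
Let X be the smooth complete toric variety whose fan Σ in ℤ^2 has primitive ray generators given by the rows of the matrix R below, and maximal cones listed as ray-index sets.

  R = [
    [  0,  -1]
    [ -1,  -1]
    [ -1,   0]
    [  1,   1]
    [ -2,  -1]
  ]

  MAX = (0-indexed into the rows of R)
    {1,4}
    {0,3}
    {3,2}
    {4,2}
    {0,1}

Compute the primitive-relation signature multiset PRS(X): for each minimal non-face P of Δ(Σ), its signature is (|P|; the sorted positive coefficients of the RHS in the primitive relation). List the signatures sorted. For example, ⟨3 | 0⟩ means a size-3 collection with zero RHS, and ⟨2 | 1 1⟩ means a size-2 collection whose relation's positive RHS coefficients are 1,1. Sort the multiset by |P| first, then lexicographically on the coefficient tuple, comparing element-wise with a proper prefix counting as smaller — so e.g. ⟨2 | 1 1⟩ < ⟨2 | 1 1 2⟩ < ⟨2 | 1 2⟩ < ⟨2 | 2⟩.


Primitive collections (5):

  {1,3}:  v_{1} + v_{3} = 0  ⇒ sig = ⟨2 | 0⟩
  {0,2}:  v_{0} + v_{2} = v_{1}  ⇒ sig = ⟨2 | 1⟩
  {1,2}:  v_{1} + v_{2} = v_{4}  ⇒ sig = ⟨2 | 1⟩
  {3,4}:  v_{3} + v_{4} = v_{2}  ⇒ sig = ⟨2 | 1⟩
  {0,4}:  v_{0} + v_{4} = 2·v_{1}  ⇒ sig = ⟨2 | 2⟩

Hence PRS(X_Σ) =
    |P|=2: 5 collections, coeffs (), (1), (1), (1), (2)


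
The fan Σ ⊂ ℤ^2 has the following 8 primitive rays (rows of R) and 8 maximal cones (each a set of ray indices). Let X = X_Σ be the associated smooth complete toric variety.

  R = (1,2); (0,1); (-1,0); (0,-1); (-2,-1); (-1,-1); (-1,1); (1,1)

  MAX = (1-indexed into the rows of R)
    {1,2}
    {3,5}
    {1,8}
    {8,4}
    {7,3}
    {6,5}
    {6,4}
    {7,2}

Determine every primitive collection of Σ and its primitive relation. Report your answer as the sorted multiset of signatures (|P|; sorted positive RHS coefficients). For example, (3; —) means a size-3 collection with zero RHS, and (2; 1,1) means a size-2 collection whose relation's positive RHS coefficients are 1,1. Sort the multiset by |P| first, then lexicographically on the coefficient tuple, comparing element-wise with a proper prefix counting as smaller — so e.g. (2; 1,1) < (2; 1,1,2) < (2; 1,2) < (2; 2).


Primitive collections (20):

  • {2,4}:  v_{2} + v_{4} = 0  ⟹  sig = (2; —)
  • {6,8}:  v_{6} + v_{8} = 0  ⟹  sig = (2; —)
  • {1,4}:  v_{1} + v_{4} = v_{8}  ⟹  sig = (2; 1)
  • {1,5}:  v_{1} + v_{5} = v_{7}  ⟹  sig = (2; 1)
  • {1,6}:  v_{1} + v_{6} = v_{2}  ⟹  sig = (2; 1)
  • {2,3}:  v_{2} + v_{3} = v_{7}  ⟹  sig = (2; 1)
  • {2,6}:  v_{2} + v_{6} = v_{3}  ⟹  sig = (2; 1)
  • {2,8}:  v_{2} + v_{8} = v_{1}  ⟹  sig = (2; 1)
  • {3,4}:  v_{3} + v_{4} = v_{6}  ⟹  sig = (2; 1)
  • {3,6}:  v_{3} + v_{6} = v_{5}  ⟹  sig = (2; 1)
  • {3,8}:  v_{3} + v_{8} = v_{2}  ⟹  sig = (2; 1)
  • {4,7}:  v_{4} + v_{7} = v_{3}  ⟹  sig = (2; 1)
  • {5,8}:  v_{5} + v_{8} = v_{3}  ⟹  sig = (2; 1)
  • {1,3}:  v_{1} + v_{3} = 2·v_{2}  ⟹  sig = (2; 2)
  • {2,5}:  v_{2} + v_{5} = 2·v_{3}  ⟹  sig = (2; 2)
  • {4,5}:  v_{4} + v_{5} = 2·v_{6}  ⟹  sig = (2; 2)
  • {6,7}:  v_{6} + v_{7} = 2·v_{3}  ⟹  sig = (2; 2)
  • {7,8}:  v_{7} + v_{8} = 2·v_{2}  ⟹  sig = (2; 2)
  • {1,7}:  v_{1} + v_{7} = 3·v_{2}  ⟹  sig = (2; 3)
  • {5,7}:  v_{5} + v_{7} = 3·v_{3}  ⟹  sig = (2; 3)

Hence PRS(X_Σ) =
    |P|=2: 20 collections, coeffs (), (), (1), (1), (1), (1), (1), (1), (1), (1), (1), (1), (1), (2), (2), (2), (2), (2), (3), (3)


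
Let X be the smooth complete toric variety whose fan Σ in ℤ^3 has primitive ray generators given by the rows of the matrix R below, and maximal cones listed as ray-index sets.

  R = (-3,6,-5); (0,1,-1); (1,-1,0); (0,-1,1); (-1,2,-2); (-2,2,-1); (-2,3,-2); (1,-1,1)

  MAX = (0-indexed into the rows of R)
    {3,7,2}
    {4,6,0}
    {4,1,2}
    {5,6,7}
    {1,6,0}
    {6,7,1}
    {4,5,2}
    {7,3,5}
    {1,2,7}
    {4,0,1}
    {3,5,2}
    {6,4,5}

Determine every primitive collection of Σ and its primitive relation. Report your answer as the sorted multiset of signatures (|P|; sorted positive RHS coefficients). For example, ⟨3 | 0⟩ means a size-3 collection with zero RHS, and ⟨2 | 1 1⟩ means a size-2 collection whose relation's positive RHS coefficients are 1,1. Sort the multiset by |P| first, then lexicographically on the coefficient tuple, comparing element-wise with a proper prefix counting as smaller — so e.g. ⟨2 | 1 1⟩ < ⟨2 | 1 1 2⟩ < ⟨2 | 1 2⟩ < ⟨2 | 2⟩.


12 collections generate NE(X_Σ); each relation:

  {1,3}:  v_{1} + v_{3} = 0 ; sig = ⟨2 | 0⟩
  {1,5}:  v_{1} + v_{5} = v_{6} ; sig = ⟨2 | 1⟩
  {2,6}:  v_{2} + v_{6} = v_{4} ; sig = ⟨2 | 1⟩
  {3,6}:  v_{3} + v_{6} = v_{5} ; sig = ⟨2 | 1⟩
  {4,7}:  v_{4} + v_{7} = v_{1} ; sig = ⟨2 | 1⟩
  {0,3}:  v_{0} + v_{3} = v_{4} + v_{6} ; sig = ⟨2 | 1 1⟩
  {3,4}:  v_{3} + v_{4} = v_{2} + v_{5} ; sig = ⟨2 | 1 1⟩
  {0,2}:  v_{0} + v_{2} = v_{1} + 2·v_{4} ; sig = ⟨2 | 1 2⟩
  {0,5}:  v_{0} + v_{5} = v_{4} + 2·v_{6} ; sig = ⟨2 | 1 2⟩
  {0,7}:  v_{0} + v_{7} = 2·v_{1} + v_{6} ; sig = ⟨2 | 1 2⟩
  {2,5,7}:  v_{2} + v_{5} + v_{7} = 0 ; sig = ⟨3 | 0⟩
  {1,4,6}:  v_{1} + v_{4} + v_{6} = v_{0} ; sig = ⟨3 | 1⟩

so the primitive-relation signature multiset is
    ⟨2 | 0⟩
    ⟨2 | 1⟩
    ⟨2 | 1⟩
    ⟨2 | 1⟩
    ⟨2 | 1⟩
    ⟨2 | 1 1⟩
    ⟨2 | 1 1⟩
    ⟨2 | 1 2⟩
    ⟨2 | 1 2⟩
    ⟨2 | 1 2⟩
    ⟨3 | 0⟩
    ⟨3 | 1⟩


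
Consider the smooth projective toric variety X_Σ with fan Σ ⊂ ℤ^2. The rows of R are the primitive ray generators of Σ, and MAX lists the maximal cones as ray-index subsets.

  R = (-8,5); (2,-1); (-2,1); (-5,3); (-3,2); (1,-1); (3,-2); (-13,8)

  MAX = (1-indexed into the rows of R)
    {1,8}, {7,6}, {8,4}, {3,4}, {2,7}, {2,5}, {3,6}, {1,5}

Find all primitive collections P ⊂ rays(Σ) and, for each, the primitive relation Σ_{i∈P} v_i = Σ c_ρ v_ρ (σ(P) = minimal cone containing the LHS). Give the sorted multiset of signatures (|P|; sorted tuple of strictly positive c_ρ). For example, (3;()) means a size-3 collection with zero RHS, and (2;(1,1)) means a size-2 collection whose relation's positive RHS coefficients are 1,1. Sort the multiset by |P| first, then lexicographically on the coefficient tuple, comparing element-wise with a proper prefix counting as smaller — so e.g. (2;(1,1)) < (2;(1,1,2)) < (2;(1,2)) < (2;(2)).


Σ has 20 primitive collections:

  P={2,3}:  v_{2} + v_{3} = 0  so sig = (2;())
  P={5,7}:  v_{5} + v_{7} = 0  so sig = (2;())
  P={1,4}:  v_{1} + v_{4} = v_{8}  so sig = (2;(1))
  P={1,7}:  v_{1} + v_{7} = v_{4}  so sig = (2;(1))
  P={2,4}:  v_{2} + v_{4} = v_{5}  so sig = (2;(1))
  P={2,6}:  v_{2} + v_{6} = v_{7}  so sig = (2;(1))
  P={3,5}:  v_{3} + v_{5} = v_{4}  so sig = (2;(1))
  P={3,7}:  v_{3} + v_{7} = v_{6}  so sig = (2;(1))
  P={4,5}:  v_{4} + v_{5} = v_{1}  so sig = (2;(1))
  P={4,7}:  v_{4} + v_{7} = v_{3}  so sig = (2;(1))
  P={5,6}:  v_{5} + v_{6} = v_{3}  so sig = (2;(1))
  P={1,6}:  v_{1} + v_{6} = v_{3} + v_{4}  so sig = (2;(1,1))
  P={2,8}:  v_{2} + v_{8} = v_{1} + v_{5}  so sig = (2;(1,1))
  P={6,8}:  v_{6} + v_{8} = v_{3} + 2·v_{4}  so sig = (2;(1,2))
  P={1,2}:  v_{1} + v_{2} = 2·v_{5}  so sig = (2;(2))
  P={1,3}:  v_{1} + v_{3} = 2·v_{4}  so sig = (2;(2))
  P={4,6}:  v_{4} + v_{6} = 2·v_{3}  so sig = (2;(2))
  P={5,8}:  v_{5} + v_{8} = 2·v_{1}  so sig = (2;(2))
  P={7,8}:  v_{7} + v_{8} = 2·v_{4}  so sig = (2;(2))
  P={3,8}:  v_{3} + v_{8} = 3·v_{4}  so sig = (2;(3))

Signatures (|P|; sorted positive RHS coefficients), sorted:
    (2;())
    (2;())
    (2;(1))
    (2;(1))
    (2;(1))
    (2;(1))
    (2;(1))
    (2;(1))
    (2;(1))
    (2;(1))
    (2;(1))
    (2;(1,1))
    (2;(1,1))
    (2;(1,2))
    (2;(2))
    (2;(2))
    (2;(2))
    (2;(2))
    (2;(2))
    (2;(3))


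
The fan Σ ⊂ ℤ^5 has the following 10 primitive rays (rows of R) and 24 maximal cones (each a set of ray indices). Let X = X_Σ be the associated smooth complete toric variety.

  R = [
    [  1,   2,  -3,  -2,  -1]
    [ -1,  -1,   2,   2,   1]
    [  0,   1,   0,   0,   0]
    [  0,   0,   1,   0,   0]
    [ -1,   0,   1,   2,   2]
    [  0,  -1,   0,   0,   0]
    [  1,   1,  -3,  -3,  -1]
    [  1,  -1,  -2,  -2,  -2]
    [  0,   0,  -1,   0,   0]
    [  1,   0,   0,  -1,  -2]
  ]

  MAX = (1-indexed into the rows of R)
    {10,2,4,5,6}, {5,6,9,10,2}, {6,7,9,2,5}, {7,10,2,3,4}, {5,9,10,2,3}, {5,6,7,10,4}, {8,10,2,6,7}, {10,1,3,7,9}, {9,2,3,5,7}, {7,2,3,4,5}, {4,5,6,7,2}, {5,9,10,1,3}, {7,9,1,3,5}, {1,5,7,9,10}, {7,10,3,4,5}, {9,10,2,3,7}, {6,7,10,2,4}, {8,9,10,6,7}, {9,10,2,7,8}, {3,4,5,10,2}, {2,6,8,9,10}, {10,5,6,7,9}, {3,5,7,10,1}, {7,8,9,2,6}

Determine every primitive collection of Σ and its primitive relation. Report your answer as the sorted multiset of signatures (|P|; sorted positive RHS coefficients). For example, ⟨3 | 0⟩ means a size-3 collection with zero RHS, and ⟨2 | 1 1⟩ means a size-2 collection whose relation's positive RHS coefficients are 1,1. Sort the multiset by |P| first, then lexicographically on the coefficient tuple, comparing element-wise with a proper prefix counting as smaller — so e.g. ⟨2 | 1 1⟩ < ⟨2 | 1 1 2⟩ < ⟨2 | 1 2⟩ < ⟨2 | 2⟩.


12 minimal non-faces of Δ(Σ) (on 10 rays):

  P = {3,6}:  v_{3} + v_{6} = 0  ⟹  sig = ⟨2 | 0⟩
  P = {4,9}:  v_{4} + v_{9} = 0  ⟹  sig = ⟨2 | 0⟩
  P = {1,2}:  v_{1} + v_{2} = v_{3} + v_{9}  ⟹  sig = ⟨2 | 1 1⟩
  P = {5,8}:  v_{5} + v_{8} = v_{6} + v_{9}  ⟹  sig = ⟨2 | 1 1⟩
  P = {1,4}:  v_{1} + v_{4} = v_{3} + v_{5} + v_{7} + v_{10}  ⟹  sig = ⟨2 | 1 1 1 1⟩
  P = {1,6}:  v_{1} + v_{6} = v_{5} + v_{7} + v_{9} + v_{10}  ⟹  sig = ⟨2 | 1 1 1 1⟩
  P = {3,8}:  v_{3} + v_{8} = v_{2} + v_{7} + v_{9} + v_{10}  ⟹  sig = ⟨2 | 1 1 1 1⟩
  P = {4,8}:  v_{4} + v_{8} = v_{2} + v_{6} + v_{7} + v_{10}  ⟹  sig = ⟨2 | 1 1 1 1⟩
  P = {1,8}:  v_{1} + v_{8} = v_{7} + 2·v_{9} + v_{10}  ⟹  sig = ⟨2 | 1 1 2⟩
  P = {2,5,7,10}:  v_{2} + v_{5} + v_{7} + v_{10} = 0  ⟹  sig = ⟨4 | 0⟩
  P = {2,6,7,9,10}:  v_{2} + v_{6} + v_{7} + v_{9} + v_{10} = v_{8}  ⟹  sig = ⟨5 | 1⟩
  P = {3,5,7,9,10}:  v_{3} + v_{5} + v_{7} + v_{9} + v_{10} = v_{1}  ⟹  sig = ⟨5 | 1⟩

Sorted signature multiset PRS(X):
[⟨2 | 0⟩, ⟨2 | 0⟩, ⟨2 | 1 1⟩, ⟨2 | 1 1⟩, ⟨2 | 1 1 1 1⟩, ⟨2 | 1 1 1 1⟩, ⟨2 | 1 1 1 1⟩, ⟨2 | 1 1 1 1⟩, ⟨2 | 1 1 2⟩, ⟨4 | 0⟩, ⟨5 | 1⟩, ⟨5 | 1⟩]


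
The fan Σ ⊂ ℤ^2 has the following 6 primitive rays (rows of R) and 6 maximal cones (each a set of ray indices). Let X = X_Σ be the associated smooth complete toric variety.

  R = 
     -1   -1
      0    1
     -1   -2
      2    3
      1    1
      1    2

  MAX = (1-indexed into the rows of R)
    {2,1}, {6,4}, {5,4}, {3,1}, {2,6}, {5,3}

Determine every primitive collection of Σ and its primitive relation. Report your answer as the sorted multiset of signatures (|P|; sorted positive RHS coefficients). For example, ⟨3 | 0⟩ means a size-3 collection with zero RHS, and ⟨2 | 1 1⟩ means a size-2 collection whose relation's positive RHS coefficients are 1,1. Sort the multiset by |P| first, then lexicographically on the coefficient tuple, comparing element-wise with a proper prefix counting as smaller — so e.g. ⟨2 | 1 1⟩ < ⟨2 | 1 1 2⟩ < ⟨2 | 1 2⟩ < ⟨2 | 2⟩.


Minimal non-faces — 9 found among 6 rays, 6 max cones:

  • {1,5}:  v_{1} + v_{5} = 0  ⟹  sig = ⟨2 | 0⟩
  • {3,6}:  v_{3} + v_{6} = 0  ⟹  sig = ⟨2 | 0⟩
  • {1,4}:  v_{1} + v_{4} = v_{6}  ⟹  sig = ⟨2 | 1⟩
  • {1,6}:  v_{1} + v_{6} = v_{2}  ⟹  sig = ⟨2 | 1⟩
  • {2,3}:  v_{2} + v_{3} = v_{1}  ⟹  sig = ⟨2 | 1⟩
  • {2,5}:  v_{2} + v_{5} = v_{6}  ⟹  sig = ⟨2 | 1⟩
  • {3,4}:  v_{3} + v_{4} = v_{5}  ⟹  sig = ⟨2 | 1⟩
  • {5,6}:  v_{5} + v_{6} = v_{4}  ⟹  sig = ⟨2 | 1⟩
  • {2,4}:  v_{2} + v_{4} = 2·v_{6}  ⟹  sig = ⟨2 | 2⟩

Signatures (|P|; sorted positive RHS coefficients), sorted:
{ ⟨2 | 0⟩ ×2,  ⟨2 | 1⟩ ×6,  ⟨2 | 2⟩ }


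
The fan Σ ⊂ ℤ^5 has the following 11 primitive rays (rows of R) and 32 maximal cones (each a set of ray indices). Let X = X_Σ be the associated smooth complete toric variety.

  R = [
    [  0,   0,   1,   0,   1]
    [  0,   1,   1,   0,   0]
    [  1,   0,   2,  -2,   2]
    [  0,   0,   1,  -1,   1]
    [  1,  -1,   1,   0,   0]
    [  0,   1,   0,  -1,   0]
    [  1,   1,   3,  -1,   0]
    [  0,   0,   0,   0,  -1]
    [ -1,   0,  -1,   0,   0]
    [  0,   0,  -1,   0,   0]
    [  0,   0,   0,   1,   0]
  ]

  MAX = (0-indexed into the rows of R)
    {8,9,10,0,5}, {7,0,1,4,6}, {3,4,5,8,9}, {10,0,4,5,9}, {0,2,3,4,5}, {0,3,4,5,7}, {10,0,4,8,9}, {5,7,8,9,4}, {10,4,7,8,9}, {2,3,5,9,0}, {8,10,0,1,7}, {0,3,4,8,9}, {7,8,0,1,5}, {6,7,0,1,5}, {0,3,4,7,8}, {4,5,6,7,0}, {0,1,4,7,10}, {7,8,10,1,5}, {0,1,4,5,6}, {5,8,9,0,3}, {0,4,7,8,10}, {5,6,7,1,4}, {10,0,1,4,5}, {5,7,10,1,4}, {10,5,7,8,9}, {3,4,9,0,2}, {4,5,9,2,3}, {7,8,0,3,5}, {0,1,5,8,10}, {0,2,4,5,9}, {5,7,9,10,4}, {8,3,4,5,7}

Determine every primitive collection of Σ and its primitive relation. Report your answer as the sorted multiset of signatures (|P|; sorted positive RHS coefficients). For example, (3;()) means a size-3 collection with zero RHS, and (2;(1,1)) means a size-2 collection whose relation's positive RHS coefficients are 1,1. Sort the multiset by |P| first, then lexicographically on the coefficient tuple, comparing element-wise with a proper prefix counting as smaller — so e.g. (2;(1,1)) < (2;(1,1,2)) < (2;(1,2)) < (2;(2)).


Δ(Σ) — 11 vertices, 20 min non-faces:

  • {3,10}:  v_{3} + v_{10} = v_{0}  ⟹  sig = (2;(1))
  • {1,9}:  v_{1} + v_{9} = v_{5} + v_{10}  ⟹  sig = (2;(1,1))
  • {2,7}:  v_{2} + v_{7} = v_{3} + v_{4} + v_{5}  ⟹  sig = (2;(1,1,1))
  • {6,9}:  v_{6} + v_{9} = v_{1} + v_{4} + v_{5}  ⟹  sig = (2;(1,1,1))
  • {2,10}:  v_{2} + v_{10} = 2·v_{0} + v_{4} + v_{5} + v_{9}  ⟹  sig = (2;(1,1,1,2))
  • {1,3}:  v_{1} + v_{3} = 2·v_{0} + v_{5} + v_{7}  ⟹  sig = (2;(1,1,2))
  • {2,8}:  v_{2} + v_{8} = 2·v_{3} + v_{9}  ⟹  sig = (2;(1,2))
  • {6,10}:  v_{6} + v_{10} = 2·v_{1} + v_{4}  ⟹  sig = (2;(1,2))
  • {1,2}:  v_{1} + v_{2} = 2·v_{0} + v_{4} + 2·v_{5}  ⟹  sig = (2;(1,2,2))
  • {6,8}:  v_{6} + v_{8} = 2·v_{0} + v_{5} + 2·v_{7}  ⟹  sig = (2;(1,2,2))
  • {3,6}:  v_{3} + v_{6} = 3·v_{0} + v_{4} + 2·v_{5} + 2·v_{7}  ⟹  sig = (2;(1,2,2,3))
  • {2,6}:  v_{2} + v_{6} = 3·v_{0} + 2·v_{4} + 3·v_{5} + v_{7}  ⟹  sig = (2;(1,2,3,3))
  • {0,7,9}:  v_{0} + v_{7} + v_{9} = 0  ⟹  sig = (3;())
  • {1,4,8}:  v_{1} + v_{4} + v_{8} = v_{0} + v_{7}  ⟹  sig = (3;(1,1))
  • {3,7,9}:  v_{3} + v_{7} + v_{9} = v_{4} + v_{5} + v_{8}  ⟹  sig = (3;(1,1,1))
  • {4,5,8,10}:  v_{4} + v_{5} + v_{8} + v_{10} = 0  ⟹  sig = (4;())
  • {0,4,5,8}:  v_{0} + v_{4} + v_{5} + v_{8} = v_{3}  ⟹  sig = (4;(1))
  • {0,5,7,10}:  v_{0} + v_{5} + v_{7} + v_{10} = v_{1}  ⟹  sig = (4;(1))
  • {0,1,4,5,7}:  v_{0} + v_{1} + v_{4} + v_{5} + v_{7} = v_{6}  ⟹  sig = (5;(1))
  • {0,3,4,5,9}:  v_{0} + v_{3} + v_{4} + v_{5} + v_{9} = v_{2}  ⟹  sig = (5;(1))

Hence PRS(X_Σ) =
    |P|=2: 12 collections, coeffs (1), (1,1), (1,1,1), (1,1,1), (1,1,1,2), (1,1,2), (1,2), (1,2), (1,2,2), (1,2,2), (1,2,2,3), (1,2,3,3)
    |P|=3: 3 collections, coeffs (), (1,1), (1,1,1)
    |P|=4: 3 collections, coeffs (), (1), (1)
    |P|=5: 2 collections, coeffs (1), (1)


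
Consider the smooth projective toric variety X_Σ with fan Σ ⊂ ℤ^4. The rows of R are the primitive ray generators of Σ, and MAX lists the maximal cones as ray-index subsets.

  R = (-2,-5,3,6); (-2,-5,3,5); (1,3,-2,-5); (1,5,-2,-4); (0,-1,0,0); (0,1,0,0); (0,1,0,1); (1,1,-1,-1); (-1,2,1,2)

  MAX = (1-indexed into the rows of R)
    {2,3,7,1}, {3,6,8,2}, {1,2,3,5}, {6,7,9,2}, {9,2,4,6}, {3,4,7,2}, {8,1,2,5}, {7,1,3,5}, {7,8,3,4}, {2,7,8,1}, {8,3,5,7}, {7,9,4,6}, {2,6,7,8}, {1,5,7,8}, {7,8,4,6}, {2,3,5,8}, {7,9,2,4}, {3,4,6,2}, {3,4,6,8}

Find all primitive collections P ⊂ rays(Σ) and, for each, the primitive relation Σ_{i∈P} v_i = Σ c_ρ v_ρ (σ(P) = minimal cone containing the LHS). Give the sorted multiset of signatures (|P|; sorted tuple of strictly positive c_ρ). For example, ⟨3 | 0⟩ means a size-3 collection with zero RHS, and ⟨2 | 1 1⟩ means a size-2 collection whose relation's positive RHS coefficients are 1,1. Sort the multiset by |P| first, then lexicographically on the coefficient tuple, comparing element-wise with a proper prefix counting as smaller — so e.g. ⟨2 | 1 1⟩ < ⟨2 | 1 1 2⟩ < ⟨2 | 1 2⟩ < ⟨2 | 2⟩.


Minimal non-faces — 14 found among 9 rays, 19 max cones:

  {5,6}:  v_{5} + v_{6} = 0  so sig = ⟨2 | 0⟩
  {1,6}:  v_{1} + v_{6} = v_{2} + v_{7}  so sig = ⟨2 | 1 1⟩
  {4,5}:  v_{4} + v_{5} = v_{3} + v_{7}  so sig = ⟨2 | 1 1⟩
  {5,9}:  v_{5} + v_{9} = v_{2} + v_{4} + v_{7}  so sig = ⟨2 | 1 1 1⟩
  {1,4}:  v_{1} + v_{4} = v_{2} + v_{3} + 2·v_{7}  so sig = ⟨2 | 1 1 2⟩
  {3,9}:  v_{3} + v_{9} = v_{2} + 2·v_{4}  so sig = ⟨2 | 1 2⟩
  {8,9}:  v_{8} + v_{9} = 2·v_{6} + v_{7}  so sig = ⟨2 | 1 2⟩
  {1,9}:  v_{1} + v_{9} = 2·v_{2} + v_{4} + 2·v_{7}  so sig = ⟨2 | 1 2 2⟩
  {1,3,8}:  v_{1} + v_{3} + v_{8} = v_{5}  so sig = ⟨3 | 1⟩
  {2,4,8}:  v_{2} + v_{4} + v_{8} = v_{6}  so sig = ⟨3 | 1⟩
  {2,5,7}:  v_{2} + v_{5} + v_{7} = v_{1}  so sig = ⟨3 | 1⟩
  {3,6,7}:  v_{3} + v_{6} + v_{7} = v_{4}  so sig = ⟨3 | 1⟩
  {2,3,7,8}:  v_{2} + v_{3} + v_{7} + v_{8} = 0  so sig = ⟨4 | 0⟩
  {2,4,6,7}:  v_{2} + v_{4} + v_{6} + v_{7} = v_{9}  so sig = ⟨4 | 1⟩

Signatures (|P|; sorted positive RHS coefficients), sorted:
[⟨2 | 0⟩, ⟨2 | 1 1⟩, ⟨2 | 1 1⟩, ⟨2 | 1 1 1⟩, ⟨2 | 1 1 2⟩, ⟨2 | 1 2⟩, ⟨2 | 1 2⟩, ⟨2 | 1 2 2⟩, ⟨3 | 1⟩, ⟨3 | 1⟩, ⟨3 | 1⟩, ⟨3 | 1⟩, ⟨4 | 0⟩, ⟨4 | 1⟩]


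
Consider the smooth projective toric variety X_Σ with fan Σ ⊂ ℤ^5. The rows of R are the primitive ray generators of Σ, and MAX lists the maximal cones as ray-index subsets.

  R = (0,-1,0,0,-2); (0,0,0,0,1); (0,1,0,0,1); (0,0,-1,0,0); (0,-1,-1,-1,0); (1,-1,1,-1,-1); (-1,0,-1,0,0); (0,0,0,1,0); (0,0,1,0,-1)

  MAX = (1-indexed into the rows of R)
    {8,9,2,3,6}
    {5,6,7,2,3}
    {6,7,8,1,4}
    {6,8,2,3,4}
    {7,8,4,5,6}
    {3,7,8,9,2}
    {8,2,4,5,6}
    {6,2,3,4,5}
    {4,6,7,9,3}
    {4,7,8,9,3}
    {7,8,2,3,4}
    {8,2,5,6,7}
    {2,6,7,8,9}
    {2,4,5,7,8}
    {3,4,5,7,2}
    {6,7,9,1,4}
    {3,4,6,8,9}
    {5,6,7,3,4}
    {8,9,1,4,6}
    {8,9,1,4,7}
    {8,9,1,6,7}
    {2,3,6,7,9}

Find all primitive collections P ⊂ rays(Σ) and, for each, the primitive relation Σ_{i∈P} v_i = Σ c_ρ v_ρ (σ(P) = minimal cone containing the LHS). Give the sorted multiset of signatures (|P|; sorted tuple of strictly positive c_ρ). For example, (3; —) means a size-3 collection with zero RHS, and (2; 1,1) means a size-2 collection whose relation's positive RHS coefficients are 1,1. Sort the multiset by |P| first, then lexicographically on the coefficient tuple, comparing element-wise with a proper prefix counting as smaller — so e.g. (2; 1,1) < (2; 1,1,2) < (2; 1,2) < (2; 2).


9 minimal non-faces of Δ(Σ) (on 9 rays):

  P = {1,3}:  v_{1} + v_{3} = v_{4} + v_{9}  ⇒ sig = (2; 1,1)
  P = {5,9}:  v_{5} + v_{9} = v_{6} + v_{7}  ⇒ sig = (2; 1,1)
  P = {1,2}:  v_{1} + v_{2} = v_{6} + v_{7} + v_{8}  ⇒ sig = (2; 1,1,1)
  P = {1,5}:  v_{1} + v_{5} = v_{4} + 2·v_{6} + 2·v_{7} + v_{8}  ⇒ sig = (2; 1,1,2,2)
  P = {2,4,9}:  v_{2} + v_{4} + v_{9} = 0  ⇒ sig = (3; —)
  P = {3,5,8}:  v_{3} + v_{5} + v_{8} = v_{2} + v_{4}  ⇒ sig = (3; 1,1)
  P = {3,6,7,8}:  v_{3} + v_{6} + v_{7} + v_{8} = 0  ⇒ sig = (4; —)
  P = {2,4,6,7}:  v_{2} + v_{4} + v_{6} + v_{7} = v_{5}  ⇒ sig = (4; 1)
  P = {4,6,7,8,9}:  v_{4} + v_{6} + v_{7} + v_{8} + v_{9} = v_{1}  ⇒ sig = (5; 1)

Hence PRS(X_Σ) =
[(2; 1,1), (2; 1,1), (2; 1,1,1), (2; 1,1,2,2), (3; —), (3; 1,1), (4; —), (4; 1), (5; 1)]


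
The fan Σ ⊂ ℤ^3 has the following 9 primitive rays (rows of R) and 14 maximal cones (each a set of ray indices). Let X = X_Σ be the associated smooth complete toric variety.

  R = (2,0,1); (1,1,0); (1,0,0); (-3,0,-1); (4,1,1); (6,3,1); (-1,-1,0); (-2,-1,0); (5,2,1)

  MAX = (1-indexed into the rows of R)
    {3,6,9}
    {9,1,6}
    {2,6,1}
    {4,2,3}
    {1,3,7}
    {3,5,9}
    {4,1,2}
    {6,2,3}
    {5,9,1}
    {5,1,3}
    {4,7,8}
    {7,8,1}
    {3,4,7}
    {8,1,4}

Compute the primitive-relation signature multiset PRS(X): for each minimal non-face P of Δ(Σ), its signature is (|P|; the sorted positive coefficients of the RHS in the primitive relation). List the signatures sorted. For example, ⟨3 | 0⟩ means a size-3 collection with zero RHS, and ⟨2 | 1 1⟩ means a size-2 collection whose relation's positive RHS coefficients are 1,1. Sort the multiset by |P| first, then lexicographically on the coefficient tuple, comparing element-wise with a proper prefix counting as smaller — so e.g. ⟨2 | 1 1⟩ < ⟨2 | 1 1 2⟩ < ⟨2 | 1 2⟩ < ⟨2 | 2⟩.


Primitive collections (20):

  {2,7}:  v_{2} + v_{7} = 0  →  sig = ⟨2 | 0⟩
  {2,5}:  v_{2} + v_{5} = v_{9}  →  sig = ⟨2 | 1⟩
  {2,9}:  v_{2} + v_{9} = v_{6}  →  sig = ⟨2 | 1⟩
  {3,8}:  v_{3} + v_{8} = v_{7}  →  sig = ⟨2 | 1⟩
  {4,5}:  v_{4} + v_{5} = v_{2}  →  sig = ⟨2 | 1⟩
  {5,8}:  v_{5} + v_{8} = v_{1}  →  sig = ⟨2 | 1⟩
  {6,7}:  v_{6} + v_{7} = v_{9}  →  sig = ⟨2 | 1⟩
  {7,9}:  v_{7} + v_{9} = v_{5}  →  sig = ⟨2 | 1⟩
  {2,8}:  v_{2} + v_{8} = v_{1} + v_{4}  →  sig = ⟨2 | 1 1⟩
  {5,7}:  v_{5} + v_{7} = v_{1} + v_{3}  →  sig = ⟨2 | 1 1⟩
  {8,9}:  v_{8} + v_{9} = v_{1} + v_{2}  →  sig = ⟨2 | 1 1⟩
  {6,8}:  v_{6} + v_{8} = v_{1} + 2·v_{2}  →  sig = ⟨2 | 1 2⟩
  {4,9}:  v_{4} + v_{9} = 2·v_{2}  →  sig = ⟨2 | 2⟩
  {5,6}:  v_{5} + v_{6} = 2·v_{9}  →  sig = ⟨2 | 2⟩
  {4,6}:  v_{4} + v_{6} = 3·v_{2}  →  sig = ⟨2 | 3⟩
  {1,3,4}:  v_{1} + v_{3} + v_{4} = 0  →  sig = ⟨3 | 0⟩
  {1,2,3}:  v_{1} + v_{2} + v_{3} = v_{5}  →  sig = ⟨3 | 1⟩
  {1,4,7}:  v_{1} + v_{4} + v_{7} = v_{8}  →  sig = ⟨3 | 1⟩
  {1,3,6}:  v_{1} + v_{3} + v_{6} = v_{5} + v_{9}  →  sig = ⟨3 | 1 1⟩
  {1,3,9}:  v_{1} + v_{3} + v_{9} = 2·v_{5}  →  sig = ⟨3 | 2⟩

Signatures (|P|; sorted positive RHS coefficients), sorted:
    ⟨2 | 0⟩
    ⟨2 | 1⟩
    ⟨2 | 1⟩
    ⟨2 | 1⟩
    ⟨2 | 1⟩
    ⟨2 | 1⟩
    ⟨2 | 1⟩
    ⟨2 | 1⟩
    ⟨2 | 1 1⟩
    ⟨2 | 1 1⟩
    ⟨2 | 1 1⟩
    ⟨2 | 1 2⟩
    ⟨2 | 2⟩
    ⟨2 | 2⟩
    ⟨2 | 3⟩
    ⟨3 | 0⟩
    ⟨3 | 1⟩
    ⟨3 | 1⟩
    ⟨3 | 1 1⟩
    ⟨3 | 2⟩


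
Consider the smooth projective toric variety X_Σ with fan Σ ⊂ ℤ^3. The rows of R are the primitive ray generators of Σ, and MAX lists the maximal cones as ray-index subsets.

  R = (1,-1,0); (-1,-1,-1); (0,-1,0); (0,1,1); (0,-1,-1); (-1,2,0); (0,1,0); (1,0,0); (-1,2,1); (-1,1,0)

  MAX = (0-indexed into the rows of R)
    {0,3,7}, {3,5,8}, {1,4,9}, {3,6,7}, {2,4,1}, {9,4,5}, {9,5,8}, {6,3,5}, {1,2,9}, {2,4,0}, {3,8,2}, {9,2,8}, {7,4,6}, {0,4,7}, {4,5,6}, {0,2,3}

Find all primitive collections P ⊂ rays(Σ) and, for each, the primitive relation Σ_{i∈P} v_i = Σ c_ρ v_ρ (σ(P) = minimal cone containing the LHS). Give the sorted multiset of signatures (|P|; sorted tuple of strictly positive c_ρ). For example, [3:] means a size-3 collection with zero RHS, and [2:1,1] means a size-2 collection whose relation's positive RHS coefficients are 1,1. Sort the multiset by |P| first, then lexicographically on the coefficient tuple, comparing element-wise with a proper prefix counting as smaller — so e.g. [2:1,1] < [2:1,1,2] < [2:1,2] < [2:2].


22 minimal non-faces of Δ(Σ) (on 10 rays):

  • {0,9}:  v_{0} + v_{9} = 0 — sig = [2:]
  • {2,6}:  v_{2} + v_{6} = 0 — sig = [2:]
  • {3,4}:  v_{3} + v_{4} = 0 — sig = [2:]
  • {0,5}:  v_{0} + v_{5} = v_{6} — sig = [2:1]
  • {0,6}:  v_{0} + v_{6} = v_{7} — sig = [2:1]
  • {0,8}:  v_{0} + v_{8} = v_{3} — sig = [2:1]
  • {1,7}:  v_{1} + v_{7} = v_{4} — sig = [2:1]
  • {2,5}:  v_{2} + v_{5} = v_{9} — sig = [2:1]
  • {2,7}:  v_{2} + v_{7} = v_{0} — sig = [2:1]
  • {3,9}:  v_{3} + v_{9} = v_{8} — sig = [2:1]
  • {4,8}:  v_{4} + v_{8} = v_{9} — sig = [2:1]
  • {6,9}:  v_{6} + v_{9} = v_{5} — sig = [2:1]
  • {7,9}:  v_{7} + v_{9} = v_{6} — sig = [2:1]
  • {0,1}:  v_{0} + v_{1} = v_{2} + v_{4} — sig = [2:1,1]
  • {1,3}:  v_{1} + v_{3} = v_{2} + v_{9} — sig = [2:1,1]
  • {1,6}:  v_{1} + v_{6} = v_{4} + v_{9} — sig = [2:1,1]
  • {6,8}:  v_{6} + v_{8} = v_{3} + v_{5} — sig = [2:1,1]
  • {7,8}:  v_{7} + v_{8} = v_{3} + v_{6} — sig = [2:1,1]
  • {1,5}:  v_{1} + v_{5} = v_{4} + 2·v_{9} — sig = [2:1,2]
  • {1,8}:  v_{1} + v_{8} = v_{2} + 2·v_{9} — sig = [2:1,2]
  • {5,7}:  v_{5} + v_{7} = 2·v_{6} — sig = [2:2]
  • {2,4,9}:  v_{2} + v_{4} + v_{9} = v_{1} — sig = [3:1]

Sorted signature multiset PRS(X):
{ [2:] ×3,  [2:1] ×10,  [2:1,1] ×5,  [2:1,2] ×2,  [2:2],  [3:1] }


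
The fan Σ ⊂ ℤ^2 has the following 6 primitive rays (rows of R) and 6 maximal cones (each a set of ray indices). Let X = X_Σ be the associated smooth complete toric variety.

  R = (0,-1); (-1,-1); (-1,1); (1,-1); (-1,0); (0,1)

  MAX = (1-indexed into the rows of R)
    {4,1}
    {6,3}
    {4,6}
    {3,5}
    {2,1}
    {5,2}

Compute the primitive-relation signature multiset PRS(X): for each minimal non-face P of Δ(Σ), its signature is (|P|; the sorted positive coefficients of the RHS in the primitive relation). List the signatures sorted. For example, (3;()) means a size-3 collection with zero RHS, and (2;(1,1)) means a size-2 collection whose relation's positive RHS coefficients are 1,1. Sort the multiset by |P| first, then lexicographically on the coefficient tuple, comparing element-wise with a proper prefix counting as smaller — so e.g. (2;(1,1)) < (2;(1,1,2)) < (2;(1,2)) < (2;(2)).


9 minimal non-faces of Δ(Σ) (on 6 rays):

  P={1,6}:  v_{1} + v_{6} = 0  ⟹  sig = (2;())
  P={3,4}:  v_{3} + v_{4} = 0  ⟹  sig = (2;())
  P={1,3}:  v_{1} + v_{3} = v_{5}  ⟹  sig = (2;(1))
  P={1,5}:  v_{1} + v_{5} = v_{2}  ⟹  sig = (2;(1))
  P={2,6}:  v_{2} + v_{6} = v_{5}  ⟹  sig = (2;(1))
  P={4,5}:  v_{4} + v_{5} = v_{1}  ⟹  sig = (2;(1))
  P={5,6}:  v_{5} + v_{6} = v_{3}  ⟹  sig = (2;(1))
  P={2,3}:  v_{2} + v_{3} = 2·v_{5}  ⟹  sig = (2;(2))
  P={2,4}:  v_{2} + v_{4} = 2·v_{1}  ⟹  sig = (2;(2))

so the primitive-relation signature multiset is
    (2;())
    (2;())
    (2;(1))
    (2;(1))
    (2;(1))
    (2;(1))
    (2;(1))
    (2;(2))
    (2;(2))


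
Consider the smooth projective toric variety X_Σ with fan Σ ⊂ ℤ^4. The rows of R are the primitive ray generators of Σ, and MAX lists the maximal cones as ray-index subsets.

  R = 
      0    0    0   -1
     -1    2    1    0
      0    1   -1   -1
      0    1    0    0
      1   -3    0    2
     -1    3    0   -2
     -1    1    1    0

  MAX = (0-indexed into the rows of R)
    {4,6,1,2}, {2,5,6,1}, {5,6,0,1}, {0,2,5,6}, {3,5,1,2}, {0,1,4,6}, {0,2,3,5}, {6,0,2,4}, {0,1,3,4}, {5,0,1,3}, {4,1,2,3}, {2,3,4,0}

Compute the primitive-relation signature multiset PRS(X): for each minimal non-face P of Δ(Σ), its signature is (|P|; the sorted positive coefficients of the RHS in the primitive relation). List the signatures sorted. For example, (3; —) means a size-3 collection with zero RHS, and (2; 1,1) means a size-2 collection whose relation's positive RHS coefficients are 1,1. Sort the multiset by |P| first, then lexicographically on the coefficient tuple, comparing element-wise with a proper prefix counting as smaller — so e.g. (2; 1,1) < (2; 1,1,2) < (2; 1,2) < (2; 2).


Primitive collections (3):

  P={4,5}:  v_{4} + v_{5} = 0  ⟹  sig = (2; —)
  P={3,6}:  v_{3} + v_{6} = v_{1}  ⟹  sig = (2; 1)
  P={0,1,2}:  v_{0} + v_{1} + v_{2} = v_{5}  ⟹  sig = (3; 1)

Sorted signature multiset PRS(X):
    (2; —)
    (2; 1)
    (3; 1)


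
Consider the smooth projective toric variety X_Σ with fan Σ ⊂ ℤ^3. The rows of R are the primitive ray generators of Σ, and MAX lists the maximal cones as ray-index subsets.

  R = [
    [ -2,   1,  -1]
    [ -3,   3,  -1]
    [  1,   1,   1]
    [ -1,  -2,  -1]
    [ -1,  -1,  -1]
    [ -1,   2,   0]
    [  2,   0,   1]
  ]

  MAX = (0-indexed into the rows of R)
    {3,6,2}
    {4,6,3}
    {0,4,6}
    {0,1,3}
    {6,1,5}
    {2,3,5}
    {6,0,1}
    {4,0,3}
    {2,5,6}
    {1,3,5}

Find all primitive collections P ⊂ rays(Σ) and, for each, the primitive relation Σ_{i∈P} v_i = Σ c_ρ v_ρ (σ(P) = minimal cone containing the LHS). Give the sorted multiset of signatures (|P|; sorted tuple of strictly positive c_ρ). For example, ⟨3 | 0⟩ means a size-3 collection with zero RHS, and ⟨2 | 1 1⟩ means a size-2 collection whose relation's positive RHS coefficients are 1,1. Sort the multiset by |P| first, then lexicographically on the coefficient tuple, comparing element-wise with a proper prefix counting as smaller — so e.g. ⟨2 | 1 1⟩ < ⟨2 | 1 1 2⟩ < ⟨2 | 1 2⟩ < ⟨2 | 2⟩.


Δ(Σ) — 7 vertices, 9 min non-faces:

  • {2,4}:  v_{2} + v_{4} = 0 ; sig = ⟨2 | 0⟩
  • {0,2}:  v_{0} + v_{2} = v_{5} ; sig = ⟨2 | 1⟩
  • {0,5}:  v_{0} + v_{5} = v_{1} ; sig = ⟨2 | 1⟩
  • {4,5}:  v_{4} + v_{5} = v_{0} ; sig = ⟨2 | 1⟩
  • {1,2}:  v_{1} + v_{2} = 2·v_{5} ; sig = ⟨2 | 2⟩
  • {1,4}:  v_{1} + v_{4} = 2·v_{0} ; sig = ⟨2 | 2⟩
  • {3,5,6}:  v_{3} + v_{5} + v_{6} = 0 ; sig = ⟨3 | 0⟩
  • {0,3,6}:  v_{0} + v_{3} + v_{6} = v_{4} ; sig = ⟨3 | 1⟩
  • {1,3,6}:  v_{1} + v_{3} + v_{6} = v_{0} ; sig = ⟨3 | 1⟩

so the primitive-relation signature multiset is
{ ⟨2 | 0⟩,  ⟨2 | 1⟩ ×3,  ⟨2 | 2⟩ ×2,  ⟨3 | 0⟩,  ⟨3 | 1⟩ ×2 }


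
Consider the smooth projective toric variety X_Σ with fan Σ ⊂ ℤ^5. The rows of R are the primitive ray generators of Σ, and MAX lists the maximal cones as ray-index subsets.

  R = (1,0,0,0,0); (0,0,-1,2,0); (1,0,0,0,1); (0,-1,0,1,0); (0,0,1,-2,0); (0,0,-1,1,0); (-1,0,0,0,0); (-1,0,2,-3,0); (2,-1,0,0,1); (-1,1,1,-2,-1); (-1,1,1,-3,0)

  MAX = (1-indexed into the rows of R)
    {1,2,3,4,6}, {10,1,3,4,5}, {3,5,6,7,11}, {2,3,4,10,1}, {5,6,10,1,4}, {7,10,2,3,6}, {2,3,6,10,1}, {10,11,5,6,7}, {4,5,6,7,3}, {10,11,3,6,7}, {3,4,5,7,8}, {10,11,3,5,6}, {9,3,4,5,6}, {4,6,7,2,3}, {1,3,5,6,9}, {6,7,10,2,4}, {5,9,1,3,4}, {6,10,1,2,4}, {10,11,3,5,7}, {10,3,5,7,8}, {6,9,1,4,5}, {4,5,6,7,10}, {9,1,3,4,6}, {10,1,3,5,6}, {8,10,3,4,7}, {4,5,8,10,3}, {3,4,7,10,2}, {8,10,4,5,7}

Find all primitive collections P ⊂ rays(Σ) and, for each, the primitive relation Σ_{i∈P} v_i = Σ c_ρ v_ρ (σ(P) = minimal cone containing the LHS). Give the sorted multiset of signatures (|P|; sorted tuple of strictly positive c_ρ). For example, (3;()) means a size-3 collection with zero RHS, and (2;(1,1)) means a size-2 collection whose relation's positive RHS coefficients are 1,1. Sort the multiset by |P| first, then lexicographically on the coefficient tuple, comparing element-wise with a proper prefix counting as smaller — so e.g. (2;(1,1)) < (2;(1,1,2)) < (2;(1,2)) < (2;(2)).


18 collections generate NE(X_Σ); each relation:

  • {1,7}:  v_{1} + v_{7} = 0 ; sig = (2;())
  • {2,5}:  v_{2} + v_{5} = 0 ; sig = (2;())
  • {4,11}:  v_{4} + v_{11} = v_{5} + v_{7} ; sig = (2;(1,1))
  • {6,8}:  v_{6} + v_{8} = v_{5} + v_{7} ; sig = (2;(1,1))
  • {9,10}:  v_{9} + v_{10} = v_{1} + v_{5} ; sig = (2;(1,1))
  • {1,8}:  v_{1} + v_{8} = v_{3} + v_{4} + v_{5} + v_{10} ; sig = (2;(1,1,1,1))
  • {1,11}:  v_{1} + v_{11} = v_{3} + v_{5} + v_{6} + v_{10} ; sig = (2;(1,1,1,1))
  • {2,8}:  v_{2} + v_{8} = v_{3} + v_{4} + v_{7} + v_{10} ; sig = (2;(1,1,1,1))
  • {2,9}:  v_{2} + v_{9} = v_{1} + v_{3} + v_{4} + v_{6} ; sig = (2;(1,1,1,1))
  • {2,11}:  v_{2} + v_{11} = v_{3} + v_{6} + v_{7} + v_{10} ; sig = (2;(1,1,1,1))
  • {7,9}:  v_{7} + v_{9} = v_{3} + v_{4} + v_{5} + v_{6} ; sig = (2;(1,1,1,1))
  • {8,9}:  v_{8} + v_{9} = v_{3} + v_{4} + 2·v_{5} ; sig = (2;(1,1,2))
  • {9,11}:  v_{9} + v_{11} = v_{3} + 2·v_{5} + v_{6} ; sig = (2;(1,1,2))
  • {8,11}:  v_{8} + v_{11} = v_{3} + 2·v_{5} + 2·v_{7} + v_{10} ; sig = (2;(1,1,2,2))
  • {3,4,6,10}:  v_{3} + v_{4} + v_{6} + v_{10} = 0 ; sig = (4;())
  • {1,3,4,5,6}:  v_{1} + v_{3} + v_{4} + v_{5} + v_{6} = v_{9} ; sig = (5;(1))
  • {3,4,5,7,10}:  v_{3} + v_{4} + v_{5} + v_{7} + v_{10} = v_{8} ; sig = (5;(1))
  • {3,5,6,7,10}:  v_{3} + v_{5} + v_{6} + v_{7} + v_{10} = v_{11} ; sig = (5;(1))

Hence PRS(X_Σ) =
[(2;()), (2;()), (2;(1,1)), (2;(1,1)), (2;(1,1)), (2;(1,1,1,1)), (2;(1,1,1,1)), (2;(1,1,1,1)), (2;(1,1,1,1)), (2;(1,1,1,1)), (2;(1,1,1,1)), (2;(1,1,2)), (2;(1,1,2)), (2;(1,1,2,2)), (4;()), (5;(1)), (5;(1)), (5;(1))]
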